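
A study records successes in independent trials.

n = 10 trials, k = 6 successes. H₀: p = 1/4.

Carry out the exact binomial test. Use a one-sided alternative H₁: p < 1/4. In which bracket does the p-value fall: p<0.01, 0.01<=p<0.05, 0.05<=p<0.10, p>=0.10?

Exact binomial: n=10, k=6, p₀=1/4=0.2500
P(X≤6) from Σ C(n,i)·p₀^i·(1−p₀)^(n−i)
p-value (one-sided, H₁ less) = 0.99649
→ bracket: p>=0.10

p-value bracket: p>=0.10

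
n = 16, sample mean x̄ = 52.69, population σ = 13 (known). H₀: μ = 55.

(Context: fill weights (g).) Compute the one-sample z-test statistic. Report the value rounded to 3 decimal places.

test statistic = -0.711

SE = σ/√n = 13/√16 = 3.2500
z = (x̄−μ₀)/SE = (52.69−55)/3.2500 = -0.7108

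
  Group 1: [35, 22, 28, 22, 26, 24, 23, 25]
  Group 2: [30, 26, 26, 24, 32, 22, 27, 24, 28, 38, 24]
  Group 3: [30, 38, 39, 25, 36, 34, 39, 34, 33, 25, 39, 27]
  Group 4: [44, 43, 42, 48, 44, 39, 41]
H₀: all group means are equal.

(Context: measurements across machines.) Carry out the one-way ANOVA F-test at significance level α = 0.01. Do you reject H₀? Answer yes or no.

reject H₀: yes

Group means [25.62, 27.36, 33.25, 43.00], grand mean 31.737
SSB = Σnᵢ(x̄ᵢ−x̄)² = 1424.698; SSW = ΣΣ(x−x̄ᵢ)² = 702.670
MSB = 1424.698/3 = 474.8993; MSW = 702.670/34 = 20.6668
F = MSB/MSW = 22.9789
df = (3, 34)
p-value (upper-tail) = 0.00000
At α=0.01: p < α → reject H₀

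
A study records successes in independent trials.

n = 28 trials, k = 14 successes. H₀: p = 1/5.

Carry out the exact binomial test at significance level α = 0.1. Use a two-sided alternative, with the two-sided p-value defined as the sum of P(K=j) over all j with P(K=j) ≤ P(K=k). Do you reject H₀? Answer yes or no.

Exact binomial: n=28, k=14, p₀=1/5=0.2000
P(X=j) = C(n,j)·p₀^j·(1−p₀)^(n−j); p = Σ P(X=j) over j with P(X=j) ≤ P(X=14)
p-value (two-sided) = 0.00037
At α=0.1: p < α → reject H₀

reject H₀: yes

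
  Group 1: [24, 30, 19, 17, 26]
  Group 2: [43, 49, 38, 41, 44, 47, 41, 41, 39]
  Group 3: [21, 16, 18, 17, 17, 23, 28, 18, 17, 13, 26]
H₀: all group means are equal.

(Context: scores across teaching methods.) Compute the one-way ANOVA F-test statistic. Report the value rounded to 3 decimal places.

Group means [23.20, 42.56, 19.45], grand mean 28.520
SSB = Σnᵢ(x̄ᵢ−x̄)² = 2818.491; SSW = ΣΣ(x−x̄ᵢ)² = 421.749
MSB = 2818.491/2 = 1409.2453; MSW = 421.749/22 = 19.1704
F = MSB/MSW = 73.5114
df = (2, 22)

test statistic = 73.511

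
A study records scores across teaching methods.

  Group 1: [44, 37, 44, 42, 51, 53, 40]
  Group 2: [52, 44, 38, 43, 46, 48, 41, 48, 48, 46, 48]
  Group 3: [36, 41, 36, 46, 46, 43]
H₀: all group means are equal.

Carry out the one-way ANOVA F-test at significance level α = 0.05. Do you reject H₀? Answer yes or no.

Group means [44.43, 45.64, 41.33], grand mean 44.208
SSB = Σnᵢ(x̄ᵢ−x̄)² = 72.365; SSW = ΣΣ(x−x̄ᵢ)² = 453.593
MSB = 72.365/2 = 36.1826; MSW = 453.593/21 = 21.5997
F = MSB/MSW = 1.6751
df = (2, 21)
p-value (upper-tail) = 0.21135
At α=0.05: p ≥ α → fail to reject H₀

reject H₀: no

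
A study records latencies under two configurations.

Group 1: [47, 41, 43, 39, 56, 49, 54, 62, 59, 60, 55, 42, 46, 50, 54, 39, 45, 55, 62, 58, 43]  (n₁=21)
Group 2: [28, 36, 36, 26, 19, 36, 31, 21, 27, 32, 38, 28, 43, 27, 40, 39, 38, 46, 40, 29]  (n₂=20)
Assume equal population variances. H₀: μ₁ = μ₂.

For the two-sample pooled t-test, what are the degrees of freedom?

degrees of freedom = 39

df = n₁ + n₂ − 2 = 21 + 20 − 2 = 39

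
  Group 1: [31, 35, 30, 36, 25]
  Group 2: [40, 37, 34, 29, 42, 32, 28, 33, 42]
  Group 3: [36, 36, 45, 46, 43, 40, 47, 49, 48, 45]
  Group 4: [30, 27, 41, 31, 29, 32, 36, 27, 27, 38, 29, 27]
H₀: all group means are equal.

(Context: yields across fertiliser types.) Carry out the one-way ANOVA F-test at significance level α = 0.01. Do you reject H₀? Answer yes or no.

reject H₀: yes

Group means [31.40, 35.22, 43.50, 31.17], grand mean 35.639
SSB = Σnᵢ(x̄ᵢ−x̄)² = 949.383; SSW = ΣΣ(x−x̄ᵢ)² = 748.922
MSB = 949.383/3 = 316.4611; MSW = 748.922/32 = 23.4038
F = MSB/MSW = 13.5218
df = (3, 32)
p-value (upper-tail) = 0.00001
At α=0.01: p < α → reject H₀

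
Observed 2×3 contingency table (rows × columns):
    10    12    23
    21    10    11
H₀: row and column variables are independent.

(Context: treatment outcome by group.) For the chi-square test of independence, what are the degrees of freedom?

degrees of freedom = 2

df = (r−1)(c−1) = (2−1)·(3−1) = 2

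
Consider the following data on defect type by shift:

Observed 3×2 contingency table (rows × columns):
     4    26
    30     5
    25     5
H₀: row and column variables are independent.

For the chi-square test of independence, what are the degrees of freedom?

degrees of freedom = 2

df = (r−1)(c−1) = (3−1)·(2−1) = 2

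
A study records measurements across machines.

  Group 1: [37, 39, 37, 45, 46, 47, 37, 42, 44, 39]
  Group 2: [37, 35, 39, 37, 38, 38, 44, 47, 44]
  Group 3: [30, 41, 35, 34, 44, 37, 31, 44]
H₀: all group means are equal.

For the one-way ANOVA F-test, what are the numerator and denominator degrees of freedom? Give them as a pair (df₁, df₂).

degrees of freedom = [2, 24]

k = 3 groups, N = 27 total
df = (k−1, N−k) = (3−1, 27−3) = (2, 24)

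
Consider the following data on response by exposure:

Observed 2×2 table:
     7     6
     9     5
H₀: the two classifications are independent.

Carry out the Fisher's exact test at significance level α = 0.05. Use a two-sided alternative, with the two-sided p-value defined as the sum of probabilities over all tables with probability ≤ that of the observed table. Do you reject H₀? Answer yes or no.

Margins: r₁=13, r₂=14, c₁=16, c₂=11, n=27
p_obs = C(13,7)·C(14,9)/C(27,16); sum pmf over tables with pmf ≤ p_obs
p-value (two-sided) = 0.70357
At α=0.05: p ≥ α → fail to reject H₀

reject H₀: no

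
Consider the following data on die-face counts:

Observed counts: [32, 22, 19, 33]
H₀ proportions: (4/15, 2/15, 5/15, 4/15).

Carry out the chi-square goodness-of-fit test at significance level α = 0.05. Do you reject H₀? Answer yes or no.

reject H₀: yes

n = 106; E_i = n·p_i = [28.27, 14.13, 35.33, 28.27]
χ² = (32−28.27)²/28.27 + (22−14.13)²/14.13 + (19−35.33)²/35.33 + (33−28.27)²/28.27 = 13.2146
df = 3
p-value (upper-tail) = 0.00419
At α=0.05: p < α → reject H₀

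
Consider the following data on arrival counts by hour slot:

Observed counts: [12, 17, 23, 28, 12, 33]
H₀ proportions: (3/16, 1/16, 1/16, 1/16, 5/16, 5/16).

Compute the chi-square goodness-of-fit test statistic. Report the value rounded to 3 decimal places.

test statistic = 117.765

n = 125; E_i = n·p_i = [23.44, 7.81, 7.81, 7.81, 39.06, 39.06]
χ² = (12−23.44)²/23.44 + (17−7.81)²/7.81 + (23−7.81)²/7.81 + (28−7.81)²/7.81 + (12−39.06)²/39.06 + (33−39.06)²/39.06 = 117.7648
df = 5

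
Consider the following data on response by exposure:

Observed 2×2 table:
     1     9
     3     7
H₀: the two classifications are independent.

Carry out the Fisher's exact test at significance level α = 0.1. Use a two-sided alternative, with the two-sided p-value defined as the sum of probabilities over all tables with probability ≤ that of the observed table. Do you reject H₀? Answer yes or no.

Margins: r₁=10, r₂=10, c₁=4, c₂=16, n=20
p_obs = C(10,1)·C(10,3)/C(20,4); sum pmf over tables with pmf ≤ p_obs
p-value (two-sided) = 0.58204
At α=0.1: p ≥ α → fail to reject H₀

reject H₀: no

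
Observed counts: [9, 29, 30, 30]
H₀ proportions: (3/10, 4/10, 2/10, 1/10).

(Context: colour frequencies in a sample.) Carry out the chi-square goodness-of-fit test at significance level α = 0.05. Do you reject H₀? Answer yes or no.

n = 98; E_i = n·p_i = [29.40, 39.20, 19.60, 9.80]
χ² = (9−29.40)²/29.40 + (29−39.20)²/39.20 + (30−19.60)²/19.60 + (30−9.80)²/9.80 = 63.9643
df = 3
p-value (upper-tail) = 0.00000
At α=0.05: p < α → reject H₀

reject H₀: yes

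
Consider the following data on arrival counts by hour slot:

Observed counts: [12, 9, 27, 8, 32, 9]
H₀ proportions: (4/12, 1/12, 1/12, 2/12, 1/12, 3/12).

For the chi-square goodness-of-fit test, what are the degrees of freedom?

degrees of freedom = 5

df = k − 1 = 6 − 1 = 5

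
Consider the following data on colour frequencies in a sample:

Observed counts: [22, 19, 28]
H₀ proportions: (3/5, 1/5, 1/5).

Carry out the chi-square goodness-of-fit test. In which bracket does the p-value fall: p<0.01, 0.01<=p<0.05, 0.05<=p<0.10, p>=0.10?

p-value bracket: p<0.01

n = 69; E_i = n·p_i = [41.40, 13.80, 13.80]
χ² = (22−41.40)²/41.40 + (19−13.80)²/13.80 + (28−13.80)²/13.80 = 25.6618
df = 2
p-value (upper-tail) = 0.00000
→ bracket: p<0.01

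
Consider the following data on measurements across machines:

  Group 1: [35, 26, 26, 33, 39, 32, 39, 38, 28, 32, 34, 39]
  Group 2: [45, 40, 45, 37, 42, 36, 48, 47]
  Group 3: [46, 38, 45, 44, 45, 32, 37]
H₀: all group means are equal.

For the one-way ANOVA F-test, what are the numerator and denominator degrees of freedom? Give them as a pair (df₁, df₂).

k = 3 groups, N = 27 total
df = (k−1, N−k) = (3−1, 27−3) = (2, 24)

degrees of freedom = [2, 24]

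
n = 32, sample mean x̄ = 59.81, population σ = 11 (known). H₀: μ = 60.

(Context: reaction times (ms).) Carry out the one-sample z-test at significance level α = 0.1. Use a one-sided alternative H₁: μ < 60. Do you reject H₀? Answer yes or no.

reject H₀: no

SE = σ/√n = 11/√32 = 1.9445
z = (x̄−μ₀)/SE = (59.81−60)/1.9445 = -0.0977
p-value (one-sided, H₁ less) = 0.46108
At α=0.1: p ≥ α → fail to reject H₀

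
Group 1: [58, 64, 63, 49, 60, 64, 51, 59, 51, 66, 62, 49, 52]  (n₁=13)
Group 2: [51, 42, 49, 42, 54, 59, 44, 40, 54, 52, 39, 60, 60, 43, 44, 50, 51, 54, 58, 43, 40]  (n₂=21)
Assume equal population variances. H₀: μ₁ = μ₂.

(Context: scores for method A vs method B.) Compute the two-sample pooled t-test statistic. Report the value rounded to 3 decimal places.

x̄₁=57.538, s₁=6.293, n₁=13
x̄₂=49.000, s₂=7.064, n₂=21
s_p² = [12·6.293² + 20·7.064²]/32 = 46.0385
SE = √(s_p²·(1/13+1/21)) = 2.3945
t = (57.538−49.000)/2.3945 = 3.5658
df = 32

test statistic = 3.566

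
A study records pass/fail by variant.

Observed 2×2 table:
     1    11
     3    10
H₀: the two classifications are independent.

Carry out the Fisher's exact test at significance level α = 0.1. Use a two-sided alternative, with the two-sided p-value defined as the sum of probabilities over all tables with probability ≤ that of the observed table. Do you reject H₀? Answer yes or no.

Margins: r₁=12, r₂=13, c₁=4, c₂=21, n=25
p_obs = C(12,1)·C(13,3)/C(25,4); sum pmf over tables with pmf ≤ p_obs
p-value (two-sided) = 0.59304
At α=0.1: p ≥ α → fail to reject H₀

reject H₀: no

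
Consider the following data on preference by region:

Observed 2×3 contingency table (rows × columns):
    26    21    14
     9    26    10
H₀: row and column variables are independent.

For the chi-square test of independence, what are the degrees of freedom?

degrees of freedom = 2

df = (r−1)(c−1) = (2−1)·(3−1) = 2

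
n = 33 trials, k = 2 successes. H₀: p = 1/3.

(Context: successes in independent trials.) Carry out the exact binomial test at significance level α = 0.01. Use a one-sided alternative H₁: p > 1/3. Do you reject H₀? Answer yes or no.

Exact binomial: n=33, k=2, p₀=1/3=0.3333
P(X≥2) from Σ C(n,i)·p₀^i·(1−p₀)^(n−i)
p-value (one-sided, H₁ greater) = 0.99997
At α=0.01: p ≥ α → fail to reject H₀

reject H₀: no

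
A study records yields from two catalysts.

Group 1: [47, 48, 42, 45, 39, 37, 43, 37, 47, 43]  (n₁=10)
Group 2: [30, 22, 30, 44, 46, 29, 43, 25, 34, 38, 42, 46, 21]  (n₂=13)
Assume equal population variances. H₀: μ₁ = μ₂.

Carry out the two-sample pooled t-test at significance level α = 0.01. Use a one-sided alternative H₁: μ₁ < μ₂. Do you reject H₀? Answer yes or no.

reject H₀: no

x̄₁=42.800, s₁=4.077, n₁=10
x̄₂=34.615, s₂=9.106, n₂=13
s_p² = [9·4.077² + 12·9.106²]/21 = 54.5084
SE = √(s_p²·(1/10+1/13)) = 3.1054
t = (42.800−34.615)/3.1054 = 2.6356
df = 21
p-value (one-sided, H₁ less) = 0.99227
At α=0.01: p ≥ α → fail to reject H₀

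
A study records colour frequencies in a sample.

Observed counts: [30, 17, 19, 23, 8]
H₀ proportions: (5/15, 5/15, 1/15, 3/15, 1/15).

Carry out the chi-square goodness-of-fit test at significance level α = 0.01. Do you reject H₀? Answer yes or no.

reject H₀: yes

n = 97; E_i = n·p_i = [32.33, 32.33, 6.47, 19.40, 6.47]
χ² = (30−32.33)²/32.33 + (17−32.33)²/32.33 + (19−6.47)²/6.47 + (23−19.40)²/19.40 + (8−6.47)²/6.47 = 32.7629
df = 4
p-value (upper-tail) = 0.00000
At α=0.01: p < α → reject H₀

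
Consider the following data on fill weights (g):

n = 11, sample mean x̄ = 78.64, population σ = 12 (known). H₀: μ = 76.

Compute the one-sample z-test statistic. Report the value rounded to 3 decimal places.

test statistic = 0.730

SE = σ/√n = 12/√11 = 3.6181
z = (x̄−μ₀)/SE = (78.64−76)/3.6181 = 0.7297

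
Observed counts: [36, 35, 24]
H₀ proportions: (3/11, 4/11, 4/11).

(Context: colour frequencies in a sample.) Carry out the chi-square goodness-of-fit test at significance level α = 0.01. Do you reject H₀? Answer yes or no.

reject H₀: no

n = 95; E_i = n·p_i = [25.91, 34.55, 34.55]
χ² = (36−25.91)²/25.91 + (35−34.55)²/34.55 + (24−34.55)²/34.55 = 7.1553
df = 2
p-value (upper-tail) = 0.02794
At α=0.01: p ≥ α → fail to reject H₀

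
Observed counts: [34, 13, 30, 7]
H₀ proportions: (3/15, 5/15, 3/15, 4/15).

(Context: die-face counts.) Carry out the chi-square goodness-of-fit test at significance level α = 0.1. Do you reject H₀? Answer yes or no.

n = 84; E_i = n·p_i = [16.80, 28.00, 16.80, 22.40]
χ² = (34−16.80)²/16.80 + (13−28.00)²/28.00 + (30−16.80)²/16.80 + (7−22.40)²/22.40 = 46.6042
df = 3
p-value (upper-tail) = 0.00000
At α=0.1: p < α → reject H₀

reject H₀: yes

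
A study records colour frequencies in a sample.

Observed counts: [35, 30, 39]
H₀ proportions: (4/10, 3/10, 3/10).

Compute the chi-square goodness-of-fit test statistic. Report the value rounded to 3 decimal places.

test statistic = 3.043

n = 104; E_i = n·p_i = [41.60, 31.20, 31.20]
χ² = (35−41.60)²/41.60 + (30−31.20)²/31.20 + (39−31.20)²/31.20 = 3.0433
df = 2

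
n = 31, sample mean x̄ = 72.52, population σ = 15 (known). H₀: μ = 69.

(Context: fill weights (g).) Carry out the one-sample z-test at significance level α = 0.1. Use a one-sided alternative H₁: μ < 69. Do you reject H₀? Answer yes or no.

SE = σ/√n = 15/√31 = 2.6941
z = (x̄−μ₀)/SE = (72.52−69)/2.6941 = 1.3066
p-value (one-sided, H₁ less) = 0.90432
At α=0.1: p ≥ α → fail to reject H₀

reject H₀: no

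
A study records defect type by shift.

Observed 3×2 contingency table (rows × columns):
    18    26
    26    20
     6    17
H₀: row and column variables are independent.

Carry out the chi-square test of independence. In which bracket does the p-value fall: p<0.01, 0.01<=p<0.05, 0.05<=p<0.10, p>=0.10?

Row totals [44, 46, 23], col totals [50, 63], n=113
χ² = (18−19.47)²/19.47 + (26−24.53)²/24.53 + (26−20.35)²/20.35 + (20−25.65)²/25.65 + (6−10.18)²/10.18 + (17−12.82)²/12.82 = 6.0830
df = 2
p-value (upper-tail) = 0.04776
→ bracket: 0.01<=p<0.05

p-value bracket: 0.01<=p<0.05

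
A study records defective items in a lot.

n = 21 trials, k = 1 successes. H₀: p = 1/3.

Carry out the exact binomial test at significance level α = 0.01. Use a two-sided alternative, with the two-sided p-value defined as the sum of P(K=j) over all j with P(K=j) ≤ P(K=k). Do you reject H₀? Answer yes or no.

Exact binomial: n=21, k=1, p₀=1/3=0.3333
P(X=j) = C(n,j)·p₀^j·(1−p₀)^(n−j); p = Σ P(X=j) over j with P(X=j) ≤ P(X=1)
p-value (two-sided) = 0.00413
At α=0.01: p < α → reject H₀

reject H₀: yes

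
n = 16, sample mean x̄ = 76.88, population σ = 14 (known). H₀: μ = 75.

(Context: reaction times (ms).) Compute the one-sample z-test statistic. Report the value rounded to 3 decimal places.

test statistic = 0.537

SE = σ/√n = 14/√16 = 3.5000
z = (x̄−μ₀)/SE = (76.88−75)/3.5000 = 0.5371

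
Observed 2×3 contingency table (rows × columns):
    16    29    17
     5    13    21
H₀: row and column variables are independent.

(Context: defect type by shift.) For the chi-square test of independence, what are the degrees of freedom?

df = (r−1)(c−1) = (2−1)·(3−1) = 2

degrees of freedom = 2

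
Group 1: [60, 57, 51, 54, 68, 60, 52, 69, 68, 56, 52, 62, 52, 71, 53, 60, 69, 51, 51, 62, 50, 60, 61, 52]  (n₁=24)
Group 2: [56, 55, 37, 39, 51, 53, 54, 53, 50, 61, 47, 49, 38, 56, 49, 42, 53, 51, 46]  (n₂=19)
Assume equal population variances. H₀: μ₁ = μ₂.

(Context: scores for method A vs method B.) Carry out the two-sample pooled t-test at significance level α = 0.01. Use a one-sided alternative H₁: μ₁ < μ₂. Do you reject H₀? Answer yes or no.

x̄₁=58.375, s₁=6.807, n₁=24
x̄₂=49.474, s₂=6.594, n₂=19
s_p² = [23·6.807² + 18·6.594²]/41 = 45.0820
SE = √(s_p²·(1/24+1/19)) = 2.0618
t = (58.375−49.474)/2.0618 = 4.3172
df = 41
p-value (one-sided, H₁ less) = 0.99995
At α=0.01: p ≥ α → fail to reject H₀

reject H₀: no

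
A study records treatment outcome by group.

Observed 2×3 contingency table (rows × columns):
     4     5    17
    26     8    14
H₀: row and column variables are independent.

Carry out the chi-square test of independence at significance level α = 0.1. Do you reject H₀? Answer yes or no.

reject H₀: yes

Row totals [26, 48], col totals [30, 13, 31], n=74
χ² = (4−10.54)²/10.54 + (5−4.57)²/4.57 + (17−10.89)²/10.89 + (26−19.46)²/19.46 + (8−8.43)²/8.43 + (14−20.11)²/20.11 = 11.6008
df = 2
p-value (upper-tail) = 0.00303
At α=0.1: p < α → reject H₀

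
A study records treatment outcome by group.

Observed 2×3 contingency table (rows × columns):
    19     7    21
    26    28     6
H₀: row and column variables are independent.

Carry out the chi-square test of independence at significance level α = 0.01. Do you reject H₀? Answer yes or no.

Row totals [47, 60], col totals [45, 35, 27], n=107
χ² = (19−19.77)²/19.77 + (7−15.37)²/15.37 + (21−11.86)²/11.86 + (26−25.23)²/25.23 + (28−19.63)²/19.63 + (6−15.14)²/15.14 = 20.7491
df = 2
p-value (upper-tail) = 0.00003
At α=0.01: p < α → reject H₀

reject H₀: yes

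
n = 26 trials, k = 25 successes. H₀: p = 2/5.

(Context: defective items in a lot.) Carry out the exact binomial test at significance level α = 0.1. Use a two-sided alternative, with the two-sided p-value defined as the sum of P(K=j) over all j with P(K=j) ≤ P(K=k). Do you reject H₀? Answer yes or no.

reject H₀: yes

Exact binomial: n=26, k=25, p₀=2/5=0.4000
P(X=j) = C(n,j)·p₀^j·(1−p₀)^(n−j); p = Σ P(X=j) over j with P(X=j) ≤ P(X=25)
p-value (two-sided) = 0.00000
At α=0.1: p < α → reject H₀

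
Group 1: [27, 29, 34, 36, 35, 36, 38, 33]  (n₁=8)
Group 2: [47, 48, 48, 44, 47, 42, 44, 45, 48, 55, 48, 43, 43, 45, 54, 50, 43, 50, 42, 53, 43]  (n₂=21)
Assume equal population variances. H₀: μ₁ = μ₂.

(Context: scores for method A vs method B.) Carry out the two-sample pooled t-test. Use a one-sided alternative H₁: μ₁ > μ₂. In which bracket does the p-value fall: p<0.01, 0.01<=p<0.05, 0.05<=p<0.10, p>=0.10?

p-value bracket: p>=0.10

x̄₁=33.500, s₁=3.742, n₁=8
x̄₂=46.762, s₂=3.936, n₂=21
s_p² = [7·3.742² + 20·3.936²]/27 = 15.1041
SE = √(s_p²·(1/8+1/21)) = 1.6147
t = (33.500−46.762)/1.6147 = -8.2132
df = 27
p-value (one-sided, H₁ greater) = 1.00000
→ bracket: p>=0.10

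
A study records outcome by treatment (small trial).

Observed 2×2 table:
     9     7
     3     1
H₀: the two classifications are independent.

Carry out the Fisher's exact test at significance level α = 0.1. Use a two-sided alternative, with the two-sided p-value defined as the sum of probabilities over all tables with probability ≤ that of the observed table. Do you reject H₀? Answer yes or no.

Margins: r₁=16, r₂=4, c₁=12, c₂=8, n=20
p_obs = C(16,9)·C(4,3)/C(20,12); sum pmf over tables with pmf ≤ p_obs
p-value (two-sided) = 0.61858
At α=0.1: p ≥ α → fail to reject H₀

reject H₀: no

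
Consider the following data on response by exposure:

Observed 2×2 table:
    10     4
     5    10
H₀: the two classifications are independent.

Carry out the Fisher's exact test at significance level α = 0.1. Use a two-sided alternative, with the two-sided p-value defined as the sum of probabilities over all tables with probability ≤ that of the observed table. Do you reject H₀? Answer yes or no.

Margins: r₁=14, r₂=15, c₁=15, c₂=14, n=29
p_obs = C(14,10)·C(15,5)/C(29,15); sum pmf over tables with pmf ≤ p_obs
p-value (two-sided) = 0.06560
At α=0.1: p < α → reject H₀

reject H₀: yes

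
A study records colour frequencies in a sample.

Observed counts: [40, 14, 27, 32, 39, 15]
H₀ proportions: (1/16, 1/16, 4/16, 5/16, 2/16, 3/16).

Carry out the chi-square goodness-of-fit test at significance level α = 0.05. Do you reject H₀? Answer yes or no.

n = 167; E_i = n·p_i = [10.44, 10.44, 41.75, 52.19, 20.88, 31.31]
χ² = (40−10.44)²/10.44 + (14−10.44)²/10.44 + (27−41.75)²/41.75 + (32−52.19)²/52.19 + (39−20.88)²/20.88 + (15−31.31)²/31.31 = 122.2024
df = 5
p-value (upper-tail) = 0.00000
At α=0.05: p < α → reject H₀

reject H₀: yes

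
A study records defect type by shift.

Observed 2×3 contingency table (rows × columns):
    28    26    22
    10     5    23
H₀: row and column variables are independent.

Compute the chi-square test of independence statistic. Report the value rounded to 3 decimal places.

test statistic = 11.371

Row totals [76, 38], col totals [38, 31, 45], n=114
χ² = (28−25.33)²/25.33 + (26−20.67)²/20.67 + (22−30.00)²/30.00 + (10−12.67)²/12.67 + (5−10.33)²/10.33 + (23−15.00)²/15.00 = 11.3711
df = 2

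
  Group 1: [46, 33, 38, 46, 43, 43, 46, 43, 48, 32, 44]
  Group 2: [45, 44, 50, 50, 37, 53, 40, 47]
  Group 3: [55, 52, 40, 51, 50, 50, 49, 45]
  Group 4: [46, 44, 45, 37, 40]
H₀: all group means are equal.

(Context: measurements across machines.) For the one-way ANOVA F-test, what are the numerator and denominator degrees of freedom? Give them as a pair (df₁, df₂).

degrees of freedom = [3, 28]

k = 4 groups, N = 32 total
df = (k−1, N−k) = (4−1, 32−4) = (3, 28)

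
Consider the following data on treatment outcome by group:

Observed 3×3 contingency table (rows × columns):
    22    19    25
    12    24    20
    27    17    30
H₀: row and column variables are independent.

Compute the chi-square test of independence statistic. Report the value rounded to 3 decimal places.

test statistic = 6.902

Row totals [66, 56, 74], col totals [61, 60, 75], n=196
χ² = (22−20.54)²/20.54 + (19−20.20)²/20.20 + (25−25.26)²/25.26 + (12−17.43)²/17.43 + (24−17.14)²/17.14 + (20−21.43)²/21.43 + (27−23.03)²/23.03 + (17−22.65)²/22.65 + (30−28.32)²/28.32 = 6.9019
df = 4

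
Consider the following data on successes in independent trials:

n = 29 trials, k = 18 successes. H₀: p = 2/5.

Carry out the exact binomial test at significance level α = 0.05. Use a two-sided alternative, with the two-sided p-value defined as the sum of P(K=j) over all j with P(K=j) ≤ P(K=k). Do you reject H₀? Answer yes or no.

Exact binomial: n=29, k=18, p₀=2/5=0.4000
P(X=j) = C(n,j)·p₀^j·(1−p₀)^(n−j); p = Σ P(X=j) over j with P(X=j) ≤ P(X=18)
p-value (two-sided) = 0.02144
At α=0.05: p < α → reject H₀

reject H₀: yes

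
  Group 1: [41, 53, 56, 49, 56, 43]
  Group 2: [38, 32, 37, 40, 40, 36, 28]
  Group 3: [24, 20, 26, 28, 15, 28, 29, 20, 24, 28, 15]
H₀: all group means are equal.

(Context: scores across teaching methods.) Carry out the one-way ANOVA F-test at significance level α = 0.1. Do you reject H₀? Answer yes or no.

reject H₀: yes

Group means [49.67, 35.86, 23.36], grand mean 33.583
SSB = Σnᵢ(x̄ᵢ−x̄)² = 2737.097; SSW = ΣΣ(x−x̄ᵢ)² = 594.736
MSB = 2737.097/2 = 1368.5487; MSW = 594.736/21 = 28.3208
F = MSB/MSW = 48.3232
df = (2, 21)
p-value (upper-tail) = 0.00000
At α=0.1: p < α → reject H₀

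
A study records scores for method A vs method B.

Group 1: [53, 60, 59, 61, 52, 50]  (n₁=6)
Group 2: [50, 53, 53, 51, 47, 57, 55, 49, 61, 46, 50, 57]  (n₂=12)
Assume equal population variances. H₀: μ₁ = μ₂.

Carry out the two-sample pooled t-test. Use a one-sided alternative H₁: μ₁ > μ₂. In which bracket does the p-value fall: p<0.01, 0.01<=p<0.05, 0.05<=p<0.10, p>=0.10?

x̄₁=55.833, s₁=4.708, n₁=6
x̄₂=52.417, s₂=4.461, n₂=12
s_p² = [5·4.708² + 11·4.461²]/16 = 20.6094
SE = √(s_p²·(1/6+1/12)) = 2.2699
t = (55.833−52.417)/2.2699 = 1.5052
df = 16
p-value (one-sided, H₁ greater) = 0.07588
→ bracket: 0.05<=p<0.10

p-value bracket: 0.05<=p<0.10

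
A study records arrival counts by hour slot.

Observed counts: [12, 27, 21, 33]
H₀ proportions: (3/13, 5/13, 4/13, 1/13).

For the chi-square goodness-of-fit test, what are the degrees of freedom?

df = k − 1 = 4 − 1 = 3

degrees of freedom = 3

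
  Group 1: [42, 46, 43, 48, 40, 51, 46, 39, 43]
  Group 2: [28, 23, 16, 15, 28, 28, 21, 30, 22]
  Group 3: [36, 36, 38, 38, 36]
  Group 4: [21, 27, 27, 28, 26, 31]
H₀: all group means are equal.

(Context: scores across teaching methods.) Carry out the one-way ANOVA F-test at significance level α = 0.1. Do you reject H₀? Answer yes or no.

reject H₀: yes

Group means [44.22, 23.44, 36.80, 26.67], grand mean 32.862
SSB = Σnᵢ(x̄ᵢ−x̄)² = 2267.537; SSW = ΣΣ(x−x̄ᵢ)² = 417.911
MSB = 2267.537/3 = 755.8457; MSW = 417.911/25 = 16.7164
F = MSB/MSW = 45.2157
df = (3, 25)
p-value (upper-tail) = 0.00000
At α=0.1: p < α → reject H₀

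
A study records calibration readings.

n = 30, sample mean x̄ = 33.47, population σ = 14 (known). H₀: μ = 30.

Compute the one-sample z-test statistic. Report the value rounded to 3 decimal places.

SE = σ/√n = 14/√30 = 2.5560
z = (x̄−μ₀)/SE = (33.47−30)/2.5560 = 1.3576

test statistic = 1.358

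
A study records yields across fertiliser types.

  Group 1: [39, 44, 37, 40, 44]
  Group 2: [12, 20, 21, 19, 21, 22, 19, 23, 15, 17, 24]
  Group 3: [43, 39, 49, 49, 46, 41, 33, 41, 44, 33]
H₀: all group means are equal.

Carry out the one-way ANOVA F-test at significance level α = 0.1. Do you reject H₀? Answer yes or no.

reject H₀: yes

Group means [40.80, 19.36, 41.80], grand mean 32.115
SSB = Σnᵢ(x̄ᵢ−x̄)² = 3103.708; SSW = ΣΣ(x−x̄ᵢ)² = 456.945
MSB = 3103.708/2 = 1551.8542; MSW = 456.945/23 = 19.8672
F = MSB/MSW = 78.1114
df = (2, 23)
p-value (upper-tail) = 0.00000
At α=0.1: p < α → reject H₀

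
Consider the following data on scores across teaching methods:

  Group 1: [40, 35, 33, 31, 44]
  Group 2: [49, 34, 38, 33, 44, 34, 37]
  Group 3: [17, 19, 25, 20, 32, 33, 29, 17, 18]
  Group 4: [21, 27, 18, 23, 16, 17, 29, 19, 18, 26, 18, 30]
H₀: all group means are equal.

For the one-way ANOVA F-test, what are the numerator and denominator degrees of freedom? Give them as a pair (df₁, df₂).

k = 4 groups, N = 33 total
df = (k−1, N−k) = (4−1, 33−4) = (3, 29)

degrees of freedom = [3, 29]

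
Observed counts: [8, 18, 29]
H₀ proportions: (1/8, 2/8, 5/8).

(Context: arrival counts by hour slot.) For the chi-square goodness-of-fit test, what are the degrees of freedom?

df = k − 1 = 3 − 1 = 2

degrees of freedom = 2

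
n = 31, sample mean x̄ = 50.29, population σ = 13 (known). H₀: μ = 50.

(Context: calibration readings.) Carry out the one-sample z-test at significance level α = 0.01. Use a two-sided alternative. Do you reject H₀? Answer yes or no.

SE = σ/√n = 13/√31 = 2.3349
z = (x̄−μ₀)/SE = (50.29−50)/2.3349 = 0.1242
p-value (two-sided) = 0.90115
At α=0.01: p ≥ α → fail to reject H₀

reject H₀: no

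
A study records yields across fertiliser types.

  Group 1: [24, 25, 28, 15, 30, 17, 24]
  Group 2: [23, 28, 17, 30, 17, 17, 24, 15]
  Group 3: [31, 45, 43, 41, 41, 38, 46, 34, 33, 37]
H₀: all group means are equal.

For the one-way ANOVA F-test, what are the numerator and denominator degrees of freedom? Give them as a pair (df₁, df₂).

k = 3 groups, N = 25 total
df = (k−1, N−k) = (3−1, 25−3) = (2, 22)

degrees of freedom = [2, 22]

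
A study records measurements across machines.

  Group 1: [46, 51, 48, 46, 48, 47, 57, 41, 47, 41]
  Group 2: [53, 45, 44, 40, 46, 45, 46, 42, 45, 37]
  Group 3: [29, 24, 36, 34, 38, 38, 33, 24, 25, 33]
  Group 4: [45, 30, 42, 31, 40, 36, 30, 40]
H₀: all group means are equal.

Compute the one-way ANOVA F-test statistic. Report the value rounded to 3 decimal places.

test statistic = 19.903

Group means [47.20, 44.30, 31.40, 36.75], grand mean 40.079
SSB = Σnᵢ(x̄ᵢ−x̄)² = 1527.163; SSW = ΣΣ(x−x̄ᵢ)² = 869.600
MSB = 1527.163/3 = 509.0544; MSW = 869.600/34 = 25.5765
F = MSB/MSW = 19.9032
df = (3, 34)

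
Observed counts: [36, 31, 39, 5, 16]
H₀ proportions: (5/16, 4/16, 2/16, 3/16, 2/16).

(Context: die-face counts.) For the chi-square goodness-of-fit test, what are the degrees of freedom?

df = k − 1 = 5 − 1 = 4

degrees of freedom = 4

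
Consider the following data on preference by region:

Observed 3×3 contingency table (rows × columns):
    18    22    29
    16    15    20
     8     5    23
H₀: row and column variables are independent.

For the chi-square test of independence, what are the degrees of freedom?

degrees of freedom = 4

df = (r−1)(c−1) = (3−1)·(3−1) = 4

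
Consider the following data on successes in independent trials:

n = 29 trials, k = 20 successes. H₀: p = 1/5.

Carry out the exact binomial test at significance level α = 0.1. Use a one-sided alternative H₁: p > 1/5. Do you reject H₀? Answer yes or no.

Exact binomial: n=29, k=20, p₀=1/5=0.2000
P(X≥20) from Σ C(n,i)·p₀^i·(1−p₀)^(n−i)
p-value (one-sided, H₁ greater) = 0.00000
At α=0.1: p < α → reject H₀

reject H₀: yes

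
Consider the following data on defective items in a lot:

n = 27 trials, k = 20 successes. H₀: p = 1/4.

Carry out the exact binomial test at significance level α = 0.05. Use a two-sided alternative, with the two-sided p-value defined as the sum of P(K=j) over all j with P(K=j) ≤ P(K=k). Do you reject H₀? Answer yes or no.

reject H₀: yes

Exact binomial: n=27, k=20, p₀=1/4=0.2500
P(X=j) = C(n,j)·p₀^j·(1−p₀)^(n−j); p = Σ P(X=j) over j with P(X=j) ≤ P(X=20)
p-value (two-sided) = 0.00000
At α=0.05: p < α → reject H₀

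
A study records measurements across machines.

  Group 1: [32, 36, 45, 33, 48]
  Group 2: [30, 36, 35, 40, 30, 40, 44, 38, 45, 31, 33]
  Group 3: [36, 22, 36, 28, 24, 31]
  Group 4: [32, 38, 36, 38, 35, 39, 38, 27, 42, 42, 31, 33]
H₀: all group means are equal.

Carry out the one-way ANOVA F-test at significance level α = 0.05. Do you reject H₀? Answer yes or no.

reject H₀: yes

Group means [38.80, 36.55, 29.50, 35.92], grand mean 35.412
SSB = Σnᵢ(x̄ᵢ−x̄)² = 284.291; SSW = ΣΣ(x−x̄ᵢ)² = 895.944
MSB = 284.291/3 = 94.7638; MSW = 895.944/30 = 29.8648
F = MSB/MSW = 3.1731
df = (3, 30)
p-value (upper-tail) = 0.03842
At α=0.05: p < α → reject H₀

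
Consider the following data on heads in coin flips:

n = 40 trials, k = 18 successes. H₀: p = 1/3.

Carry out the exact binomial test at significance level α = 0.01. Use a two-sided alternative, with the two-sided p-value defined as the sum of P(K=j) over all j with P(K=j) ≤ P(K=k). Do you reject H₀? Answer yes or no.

reject H₀: no

Exact binomial: n=40, k=18, p₀=1/3=0.3333
P(X=j) = C(n,j)·p₀^j·(1−p₀)^(n−j); p = Σ P(X=j) over j with P(X=j) ≤ P(X=18)
p-value (two-sided) = 0.13147
At α=0.01: p ≥ α → fail to reject H₀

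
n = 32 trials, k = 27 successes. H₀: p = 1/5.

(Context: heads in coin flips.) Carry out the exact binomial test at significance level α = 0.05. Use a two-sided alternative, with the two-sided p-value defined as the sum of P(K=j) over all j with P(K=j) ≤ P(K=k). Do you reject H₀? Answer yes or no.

Exact binomial: n=32, k=27, p₀=1/5=0.2000
P(X=j) = C(n,j)·p₀^j·(1−p₀)^(n−j); p = Σ P(X=j) over j with P(X=j) ≤ P(X=27)
p-value (two-sided) = 0.00000
At α=0.05: p < α → reject H₀

reject H₀: yes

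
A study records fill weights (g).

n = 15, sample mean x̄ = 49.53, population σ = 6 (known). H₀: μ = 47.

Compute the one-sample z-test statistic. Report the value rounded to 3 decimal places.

SE = σ/√n = 6/√15 = 1.5492
z = (x̄−μ₀)/SE = (49.53−47)/1.5492 = 1.6331

test statistic = 1.633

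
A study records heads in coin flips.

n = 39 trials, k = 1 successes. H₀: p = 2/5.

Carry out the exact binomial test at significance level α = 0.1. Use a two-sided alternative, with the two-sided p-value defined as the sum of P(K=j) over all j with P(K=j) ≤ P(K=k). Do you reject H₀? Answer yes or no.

Exact binomial: n=39, k=1, p₀=2/5=0.4000
P(X=j) = C(n,j)·p₀^j·(1−p₀)^(n−j); p = Σ P(X=j) over j with P(X=j) ≤ P(X=1)
p-value (two-sided) = 0.00000
At α=0.1: p < α → reject H₀

reject H₀: yes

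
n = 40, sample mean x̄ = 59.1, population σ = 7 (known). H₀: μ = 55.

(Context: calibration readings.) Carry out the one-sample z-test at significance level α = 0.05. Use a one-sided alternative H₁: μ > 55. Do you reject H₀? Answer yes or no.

reject H₀: yes

SE = σ/√n = 7/√40 = 1.1068
z = (x̄−μ₀)/SE = (59.1−55)/1.1068 = 3.7044
p-value (one-sided, H₁ greater) = 0.00011
At α=0.05: p < α → reject H₀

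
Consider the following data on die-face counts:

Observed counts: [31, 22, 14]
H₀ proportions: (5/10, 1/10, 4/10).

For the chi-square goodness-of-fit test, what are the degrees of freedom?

df = k − 1 = 3 − 1 = 2

degrees of freedom = 2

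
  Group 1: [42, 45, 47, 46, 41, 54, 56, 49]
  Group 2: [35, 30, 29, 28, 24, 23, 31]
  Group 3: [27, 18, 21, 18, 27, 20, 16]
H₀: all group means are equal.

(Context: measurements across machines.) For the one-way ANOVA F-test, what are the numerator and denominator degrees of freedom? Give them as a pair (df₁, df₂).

degrees of freedom = [2, 19]

k = 3 groups, N = 22 total
df = (k−1, N−k) = (3−1, 22−3) = (2, 19)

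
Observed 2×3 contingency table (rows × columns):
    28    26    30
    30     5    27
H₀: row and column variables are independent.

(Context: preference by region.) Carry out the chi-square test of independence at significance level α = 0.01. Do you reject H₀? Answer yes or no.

reject H₀: yes

Row totals [84, 62], col totals [58, 31, 57], n=146
χ² = (28−33.37)²/33.37 + (26−17.84)²/17.84 + (30−32.79)²/32.79 + (30−24.63)²/24.63 + (5−13.16)²/13.16 + (27−24.21)²/24.21 = 11.3964
df = 2
p-value (upper-tail) = 0.00335
At α=0.01: p < α → reject H₀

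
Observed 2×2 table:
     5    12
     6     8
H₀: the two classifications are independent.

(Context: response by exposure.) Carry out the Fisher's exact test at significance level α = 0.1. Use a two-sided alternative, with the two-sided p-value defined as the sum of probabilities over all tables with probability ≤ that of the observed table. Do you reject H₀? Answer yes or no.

Margins: r₁=17, r₂=14, c₁=11, c₂=20, n=31
p_obs = C(17,5)·C(14,6)/C(31,11); sum pmf over tables with pmf ≤ p_obs
p-value (two-sided) = 0.47747
At α=0.1: p ≥ α → fail to reject H₀

reject H₀: no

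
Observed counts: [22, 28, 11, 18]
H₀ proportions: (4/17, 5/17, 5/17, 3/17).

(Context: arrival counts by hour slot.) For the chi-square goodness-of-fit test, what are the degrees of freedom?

df = k − 1 = 4 − 1 = 3

degrees of freedom = 3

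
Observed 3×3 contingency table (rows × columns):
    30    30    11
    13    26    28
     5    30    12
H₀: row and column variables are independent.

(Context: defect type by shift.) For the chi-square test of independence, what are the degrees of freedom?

degrees of freedom = 4

df = (r−1)(c−1) = (3−1)·(3−1) = 4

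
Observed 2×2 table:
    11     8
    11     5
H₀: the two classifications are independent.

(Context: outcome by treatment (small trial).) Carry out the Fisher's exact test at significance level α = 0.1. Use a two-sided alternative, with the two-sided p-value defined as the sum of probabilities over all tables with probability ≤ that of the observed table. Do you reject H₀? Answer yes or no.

Margins: r₁=19, r₂=16, c₁=22, c₂=13, n=35
p_obs = C(19,11)·C(16,11)/C(35,22); sum pmf over tables with pmf ≤ p_obs
p-value (two-sided) = 0.72668
At α=0.1: p ≥ α → fail to reject H₀

reject H₀: no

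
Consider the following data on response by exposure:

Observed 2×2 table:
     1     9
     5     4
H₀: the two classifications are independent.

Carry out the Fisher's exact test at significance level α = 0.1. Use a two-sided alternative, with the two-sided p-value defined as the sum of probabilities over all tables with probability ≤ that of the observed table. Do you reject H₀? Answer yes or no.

reject H₀: yes

Margins: r₁=10, r₂=9, c₁=6, c₂=13, n=19
p_obs = C(10,1)·C(9,5)/C(19,6); sum pmf over tables with pmf ≤ p_obs
p-value (two-sided) = 0.05728
At α=0.1: p < α → reject H₀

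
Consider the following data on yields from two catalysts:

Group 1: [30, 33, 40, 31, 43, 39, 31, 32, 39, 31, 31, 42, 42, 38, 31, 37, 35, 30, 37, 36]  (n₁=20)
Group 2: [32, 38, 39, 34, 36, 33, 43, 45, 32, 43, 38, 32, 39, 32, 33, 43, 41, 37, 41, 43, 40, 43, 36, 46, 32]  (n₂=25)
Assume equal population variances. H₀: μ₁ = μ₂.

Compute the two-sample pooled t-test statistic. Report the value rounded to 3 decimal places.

x̄₁=35.400, s₁=4.453, n₁=20
x̄₂=38.040, s₂=4.641, n₂=25
s_p² = [19·4.453² + 24·4.641²]/43 = 20.7851
SE = √(s_p²·(1/20+1/25)) = 1.3677
t = (35.400−38.040)/1.3677 = -1.9302
df = 43

test statistic = -1.930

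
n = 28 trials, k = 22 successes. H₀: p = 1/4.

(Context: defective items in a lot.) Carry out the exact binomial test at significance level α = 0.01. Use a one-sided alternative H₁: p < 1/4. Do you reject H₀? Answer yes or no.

reject H₀: no

Exact binomial: n=28, k=22, p₀=1/4=0.2500
P(X≤22) from Σ C(n,i)·p₀^i·(1−p₀)^(n−i)
p-value (one-sided, H₁ less) = 1.00000
At α=0.01: p ≥ α → fail to reject H₀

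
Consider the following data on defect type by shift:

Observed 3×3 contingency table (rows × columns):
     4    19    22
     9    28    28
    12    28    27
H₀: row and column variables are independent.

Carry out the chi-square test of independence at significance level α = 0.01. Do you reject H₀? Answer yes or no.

reject H₀: no

Row totals [45, 65, 67], col totals [25, 75, 77], n=177
χ² = (4−6.36)²/6.36 + (19−19.07)²/19.07 + (22−19.58)²/19.58 + (9−9.18)²/9.18 + (28−27.54)²/27.54 + (28−28.28)²/28.28 + (12−9.46)²/9.46 + (28−28.39)²/28.39 + (27−29.15)²/29.15 = 2.0309
df = 4
p-value (upper-tail) = 0.73007
At α=0.01: p ≥ α → fail to reject H₀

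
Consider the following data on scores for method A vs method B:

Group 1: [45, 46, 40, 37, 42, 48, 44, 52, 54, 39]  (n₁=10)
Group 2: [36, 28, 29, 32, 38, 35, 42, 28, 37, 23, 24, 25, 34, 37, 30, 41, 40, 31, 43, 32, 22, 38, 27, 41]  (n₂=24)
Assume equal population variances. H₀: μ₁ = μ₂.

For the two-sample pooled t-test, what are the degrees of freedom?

degrees of freedom = 32

df = n₁ + n₂ − 2 = 10 + 24 − 2 = 32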